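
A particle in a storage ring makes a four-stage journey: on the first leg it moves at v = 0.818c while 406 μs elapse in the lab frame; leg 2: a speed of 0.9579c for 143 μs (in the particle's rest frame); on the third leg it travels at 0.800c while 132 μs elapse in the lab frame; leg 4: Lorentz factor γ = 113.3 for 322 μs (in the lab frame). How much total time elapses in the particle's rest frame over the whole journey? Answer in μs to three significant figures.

Leg 1: γ = 1/√(1 − 0.818²) = 1/√0.3309 = 1.738; τ_1 = 406/1.738 = 233.5 μs.
Leg 2: 143 μs is already measured in the particle's rest frame.
Leg 3: γ = 1/√(1 − 0.800²) = 5/3 ≈ 1.667; τ_3 = 132/1.667 = 79.20 μs.
Leg 4: γ = 113.3; τ_4 = 322/113.3 = 2.842 μs.
Total: 233.5 + 143.0 + 79.20 + 2.842 μs.

τ = 459 μs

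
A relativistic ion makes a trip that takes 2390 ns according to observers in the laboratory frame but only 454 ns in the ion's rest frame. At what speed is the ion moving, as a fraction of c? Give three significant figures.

v = 0.982c

The proper time is measured in the ion's rest frame (both events occur at the ion's location); Δt is measured in the laboratory frame. γ = Δt/τ = 2390/454 = 5.264.
β = √(1 − 1/γ²) = √(1 − 0.03608) = √0.9639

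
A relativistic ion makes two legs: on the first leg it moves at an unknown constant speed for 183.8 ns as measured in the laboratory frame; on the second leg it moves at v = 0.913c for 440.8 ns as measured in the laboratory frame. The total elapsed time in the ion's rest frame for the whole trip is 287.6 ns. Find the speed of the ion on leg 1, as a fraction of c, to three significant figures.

Leg 1: speed unknown; τ_1 = 183.8/γ_1.
Leg 2: γ = 1/√(1 − 0.913²) = 1/√0.1664 = 2.451; τ_2 = 440.8/2.451 = 179.8 ns.
Total proper time: τ_1 + 179.8 = 287.6, so τ_1 = 287.6 − 179.8 = 107.8 ns.
γ_1 = 183.8/107.8 = 1.705; β = √(1 − 1/γ²) = √0.6562.

β = 0.810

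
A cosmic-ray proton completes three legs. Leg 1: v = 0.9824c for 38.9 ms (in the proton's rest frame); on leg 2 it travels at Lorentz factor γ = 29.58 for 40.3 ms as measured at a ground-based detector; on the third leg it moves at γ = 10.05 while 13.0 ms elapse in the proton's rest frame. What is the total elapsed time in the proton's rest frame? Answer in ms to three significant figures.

τ = 53.3 ms

Leg 1: 38.9 ms is already measured in the proton's rest frame.
Leg 2: γ = 29.58; τ_2 = 40.3/29.58 = 1.362 ms.
Leg 3: 13.0 ms is already measured in the proton's rest frame.
Total: 38.90 + 1.362 + 13.00 ms.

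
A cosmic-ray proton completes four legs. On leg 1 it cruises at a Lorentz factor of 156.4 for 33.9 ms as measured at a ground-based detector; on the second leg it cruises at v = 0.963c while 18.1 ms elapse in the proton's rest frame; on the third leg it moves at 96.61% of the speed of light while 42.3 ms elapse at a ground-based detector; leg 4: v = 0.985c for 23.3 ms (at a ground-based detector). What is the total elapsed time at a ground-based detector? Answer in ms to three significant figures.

Δt = 167 ms

Leg 1: 33.9 ms is already measured at a ground-based detector.
Leg 2: γ = 1/√(1 − 0.963²) = 1/√0.07263 = 3.711; Δt_2 = 3.711 × 18.1 = 67.16 ms.
Leg 3: 42.3 ms is already measured at a ground-based detector.
Leg 4: 23.3 ms is already measured at a ground-based detector.
Total: 33.90 + 67.16 + 42.30 + 23.30 ms.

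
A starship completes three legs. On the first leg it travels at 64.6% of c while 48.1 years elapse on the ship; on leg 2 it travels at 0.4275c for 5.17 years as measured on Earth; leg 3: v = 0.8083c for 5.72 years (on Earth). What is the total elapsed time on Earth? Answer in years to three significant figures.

Δt = 73.9 years

Leg 1: β = 0.646; γ = 1/√(1 − 0.646²) = 1/√0.5827 = 1.310; Δt_1 = 1.310 × 48.1 = 63.01 years.
Leg 2: 5.17 years is already measured on Earth.
Leg 3: 5.72 years is already measured on Earth.
Total: 63.01 + 5.170 + 5.720 years.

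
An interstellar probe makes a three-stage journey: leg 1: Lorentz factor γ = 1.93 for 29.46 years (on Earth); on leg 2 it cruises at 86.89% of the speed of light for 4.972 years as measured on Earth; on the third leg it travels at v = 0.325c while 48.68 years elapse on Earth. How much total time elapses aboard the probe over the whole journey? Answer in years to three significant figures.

τ = 63.8 years

Leg 1: γ = 1.93; τ_1 = 29.46/1.930 = 15.26 years.
Leg 2: β = 0.8689; γ = 1/√(1 − 0.8689²) = 1/√0.2450 = 2.020; τ_2 = 4.972/2.020 = 2.461 years.
Leg 3: γ = 1/√(1 − 0.325²) = 1/√0.8944 = 1.057; τ_3 = 48.68/1.057 = 46.04 years.
Total: 15.26 + 2.461 + 46.04 years.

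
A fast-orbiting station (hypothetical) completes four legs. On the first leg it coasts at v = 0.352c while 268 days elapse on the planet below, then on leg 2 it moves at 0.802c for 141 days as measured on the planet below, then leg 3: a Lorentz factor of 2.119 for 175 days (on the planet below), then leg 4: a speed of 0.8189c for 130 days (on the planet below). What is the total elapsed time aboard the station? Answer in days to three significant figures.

τ = 492 days

Leg 1: γ = 1/√(1 − 0.352²) = 1/√0.8761 = 1.068; τ_1 = 268/1.068 = 250.8 days.
Leg 2: γ = 1/√(1 − 0.802²) = 1/√0.3568 = 1.674; τ_2 = 141/1.674 = 84.22 days.
Leg 3: γ = 2.119; τ_3 = 175/2.119 = 82.59 days.
Leg 4: γ = 1/√(1 − 0.8189²) = 1/√0.3294 = 1.742; τ_4 = 130/1.742 = 74.61 days.
Total: 250.8 + 84.22 + 82.59 + 74.61 days.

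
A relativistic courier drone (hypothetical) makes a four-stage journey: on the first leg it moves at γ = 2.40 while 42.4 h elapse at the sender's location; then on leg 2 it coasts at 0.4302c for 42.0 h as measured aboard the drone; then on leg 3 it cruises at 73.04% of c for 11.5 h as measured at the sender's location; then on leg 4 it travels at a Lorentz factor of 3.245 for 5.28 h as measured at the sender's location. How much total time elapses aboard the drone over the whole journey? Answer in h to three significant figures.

τ = 69.1 h

Leg 1: γ = 2.40; τ_1 = 42.4/2.400 = 17.67 h.
Leg 2: 42.0 h is already measured aboard the drone.
Leg 3: β = 0.7304; γ = 1/√(1 − 0.7304²) = 1/√0.4665 = 1.464; τ_3 = 11.5/1.464 = 7.855 h.
Leg 4: γ = 3.245; τ_4 = 5.28/3.245 = 1.627 h.
Total: 17.67 + 42.00 + 7.855 + 1.627 h.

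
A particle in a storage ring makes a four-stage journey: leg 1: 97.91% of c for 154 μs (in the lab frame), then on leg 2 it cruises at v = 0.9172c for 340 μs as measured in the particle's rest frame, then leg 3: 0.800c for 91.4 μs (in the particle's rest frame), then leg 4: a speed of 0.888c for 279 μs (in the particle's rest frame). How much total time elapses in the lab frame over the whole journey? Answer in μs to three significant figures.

Leg 1: 154 μs is already measured in the lab frame.
Leg 2: γ = 1/√(1 − 0.9172²) = 1/√0.1587 = 2.510; Δt_2 = 2.510 × 340 = 853.4 μs.
Leg 3: γ = 1/√(1 − 0.800²) = 5/3 ≈ 1.667; Δt_3 = 1.667 × 91.4 = 152.3 μs.
Leg 4: γ = 1/√(1 − 0.888²) = 1/√0.2115 = 2.175; Δt_4 = 2.175 × 279 = 606.7 μs.
Total: 154.0 + 853.4 + 152.3 + 606.7 μs.

Δt = 1770 μs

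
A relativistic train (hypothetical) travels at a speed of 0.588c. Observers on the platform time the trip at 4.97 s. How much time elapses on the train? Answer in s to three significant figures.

τ = 4.02 s

γ = 1/√(1 − 0.588²) = 1/√0.6543 = 1.236
The interval measured on the platform is the dilated one; the clock on the train measures the proper time τ = Δt/γ = 4.97/1.236 s.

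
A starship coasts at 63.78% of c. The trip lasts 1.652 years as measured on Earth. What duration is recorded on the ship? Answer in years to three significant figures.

τ = 1.27 years

β = 0.6378; γ = 1/√(1 − 0.6378²) = 1/√0.5932 = 1.298
The interval measured on Earth is the dilated one; the clock on the ship measures the proper time τ = Δt/γ = 1.652/1.298 years.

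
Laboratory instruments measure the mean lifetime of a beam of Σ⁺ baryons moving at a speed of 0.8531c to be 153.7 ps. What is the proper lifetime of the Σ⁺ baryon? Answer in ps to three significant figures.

γ = 1/√(1 − 0.8531²) = 1/√0.2722 = 1.917
The lab-frame lifetime is the dilated interval; the proper lifetime is τ₀ = Δt/γ = 153.7/1.917 ps.

τ₀ = 80.2 ps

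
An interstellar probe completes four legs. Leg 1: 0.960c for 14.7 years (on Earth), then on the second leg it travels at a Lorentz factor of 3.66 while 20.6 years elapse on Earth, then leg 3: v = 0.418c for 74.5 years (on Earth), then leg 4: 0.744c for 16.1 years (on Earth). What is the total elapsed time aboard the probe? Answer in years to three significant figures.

τ = 88.2 years

Leg 1: γ = 1/√(1 − 0.960²) = 25/7 ≈ 3.571; τ_1 = 14.7/3.571 = 4.116 years.
Leg 2: γ = 3.66; τ_2 = 20.6/3.660 = 5.628 years.
Leg 3: γ = 1/√(1 − 0.418²) = 1/√0.8253 = 1.101; τ_3 = 74.5/1.101 = 67.68 years.
Leg 4: γ = 1/√(1 − 0.744²) = 1/√0.4465 = 1.497; τ_4 = 16.1/1.497 = 10.76 years.
Total: 4.116 + 5.628 + 67.68 + 10.76 years.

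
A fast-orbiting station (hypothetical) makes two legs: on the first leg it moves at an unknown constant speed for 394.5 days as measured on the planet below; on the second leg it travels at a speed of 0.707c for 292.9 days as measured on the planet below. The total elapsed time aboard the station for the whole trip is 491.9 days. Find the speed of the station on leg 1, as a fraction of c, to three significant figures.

β = 0.692

Leg 1: speed unknown; τ_1 = 394.5/γ_1.
Leg 2: γ = 1/√(1 − 0.707²) = 1/√0.5002 = 1.414; τ_2 = 292.9/1.414 = 207.1 days.
Total proper time: τ_1 + 207.1 = 491.9, so τ_1 = 491.9 − 207.1 = 284.8 days.
γ_1 = 394.5/284.8 = 1.385; β = √(1 − 1/γ²) = √0.4790.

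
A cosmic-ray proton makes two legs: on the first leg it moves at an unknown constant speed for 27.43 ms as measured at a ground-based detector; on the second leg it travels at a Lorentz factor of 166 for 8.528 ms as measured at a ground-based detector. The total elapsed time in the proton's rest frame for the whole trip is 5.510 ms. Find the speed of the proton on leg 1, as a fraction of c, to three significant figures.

Leg 1: speed unknown; τ_1 = 27.43/γ_1.
Leg 2: γ = 166; τ_2 = 8.528/166.0 = 0.05137 ms.
Total proper time: τ_1 + 0.05137 = 5.510, so τ_1 = 5.510 − 0.05137 = 5.459 ms.
γ_1 = 27.43/5.459 = 5.025; β = √(1 − 1/γ²) = √0.9604.

β = 0.980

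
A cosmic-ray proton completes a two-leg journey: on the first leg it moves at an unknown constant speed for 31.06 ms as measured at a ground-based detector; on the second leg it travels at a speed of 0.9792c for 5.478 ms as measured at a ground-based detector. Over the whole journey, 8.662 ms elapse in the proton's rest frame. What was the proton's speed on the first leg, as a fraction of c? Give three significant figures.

Leg 1: speed unknown; τ_1 = 31.06/γ_1.
Leg 2: γ = 1/√(1 − 0.9792²) = 1/√0.04117 = 4.929; τ_2 = 5.478/4.929 = 1.111 ms.
Total proper time: τ_1 + 1.111 = 8.662, so τ_1 = 8.662 − 1.111 = 7.551 ms.
γ_1 = 31.06/7.551 = 4.114; β = √(1 − 1/γ²) = √0.9409.

β = 0.970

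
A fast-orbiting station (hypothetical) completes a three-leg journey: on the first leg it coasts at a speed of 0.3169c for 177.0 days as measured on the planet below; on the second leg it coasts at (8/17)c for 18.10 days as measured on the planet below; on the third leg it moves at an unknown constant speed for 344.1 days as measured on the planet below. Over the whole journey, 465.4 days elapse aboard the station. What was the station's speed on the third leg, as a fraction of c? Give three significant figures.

Leg 1: γ = 1/√(1 − 0.3169²) = 1/√0.8996 = 1.054; τ_1 = 177.0/1.054 = 167.9 days.
Leg 2: γ = 1/√(1 − (8/17)²) = 17/15 ≈ 1.133; τ_2 = 18.10/1.133 = 15.97 days.
Leg 3: speed unknown; τ_3 = 344.1/γ_3.
Total proper time: 167.9 + 15.97 + τ_3 = 465.4, so τ_3 = 465.4 − 183.8 = 281.6 days.
γ_3 = 344.1/281.6 = 1.222; β = √(1 − 1/γ²) = √0.3305.

β = 0.575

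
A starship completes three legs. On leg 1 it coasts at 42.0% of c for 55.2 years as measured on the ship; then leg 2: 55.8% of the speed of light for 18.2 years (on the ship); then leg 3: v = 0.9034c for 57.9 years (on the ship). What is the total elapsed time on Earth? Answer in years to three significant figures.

Leg 1: β = 0.420; γ = 1/√(1 − 0.420²) = 1/√0.8236 = 1.102; Δt_1 = 1.102 × 55.2 = 60.82 years.
Leg 2: β = 0.558; γ = 1/√(1 − 0.558²) = 1/√0.6886 = 1.205; Δt_2 = 1.205 × 18.2 = 21.93 years.
Leg 3: γ = 1/√(1 − 0.9034²) = 1/√0.1839 = 2.332; Δt_3 = 2.332 × 57.9 = 135.0 years.
Total: 60.82 + 21.93 + 135.0 years.

Δt = 218 years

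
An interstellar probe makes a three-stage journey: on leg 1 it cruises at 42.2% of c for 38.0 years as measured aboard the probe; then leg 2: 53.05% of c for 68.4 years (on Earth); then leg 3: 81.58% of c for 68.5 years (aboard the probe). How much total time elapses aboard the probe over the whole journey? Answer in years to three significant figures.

Leg 1: 38.0 years is already measured aboard the probe.
Leg 2: β = 0.5305; γ = 1/√(1 − 0.5305²) = 1/√0.7186 = 1.180; τ_2 = 68.4/1.180 = 57.98 years.
Leg 3: 68.5 years is already measured aboard the probe.
Total: 38.00 + 57.98 + 68.50 years.

τ = 164 years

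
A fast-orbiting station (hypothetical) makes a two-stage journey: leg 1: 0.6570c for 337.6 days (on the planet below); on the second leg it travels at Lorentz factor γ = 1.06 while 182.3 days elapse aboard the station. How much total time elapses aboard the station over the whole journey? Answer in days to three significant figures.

τ = 437 days

Leg 1: γ = 1/√(1 − 0.6570²) = 1/√0.5684 = 1.326; τ_1 = 337.6/1.326 = 254.5 days.
Leg 2: 182.3 days is already measured aboard the station.
Total: 254.5 + 182.3 days.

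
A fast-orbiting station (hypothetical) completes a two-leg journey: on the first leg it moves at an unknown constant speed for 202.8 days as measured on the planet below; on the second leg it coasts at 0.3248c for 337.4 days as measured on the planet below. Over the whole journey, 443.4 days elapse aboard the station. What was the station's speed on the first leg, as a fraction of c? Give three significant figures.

Leg 1: speed unknown; τ_1 = 202.8/γ_1.
Leg 2: γ = 1/√(1 − 0.3248²) = 1/√0.8945 = 1.057; τ_2 = 337.4/1.057 = 319.1 days.
Total proper time: τ_1 + 319.1 = 443.4, so τ_1 = 443.4 − 319.1 = 124.3 days.
γ_1 = 202.8/124.3 = 1.632; β = √(1 − 1/γ²) = √0.6244.

β = 0.790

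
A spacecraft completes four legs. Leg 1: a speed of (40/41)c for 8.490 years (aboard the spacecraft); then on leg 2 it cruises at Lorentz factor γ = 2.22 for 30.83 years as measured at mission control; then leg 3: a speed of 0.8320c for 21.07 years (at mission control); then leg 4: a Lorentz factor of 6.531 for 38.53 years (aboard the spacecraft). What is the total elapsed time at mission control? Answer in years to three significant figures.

Δt = 342 years

Leg 1: γ = 1/√(1 − (40/41)²) = 41/9 ≈ 4.556; Δt_1 = 4.556 × 8.490 = 38.68 years.
Leg 2: 30.83 years is already measured at mission control.
Leg 3: 21.07 years is already measured at mission control.
Leg 4: γ = 6.531; Δt_4 = 6.531 × 38.53 = 251.6 years.
Total: 38.68 + 30.83 + 21.07 + 251.6 years.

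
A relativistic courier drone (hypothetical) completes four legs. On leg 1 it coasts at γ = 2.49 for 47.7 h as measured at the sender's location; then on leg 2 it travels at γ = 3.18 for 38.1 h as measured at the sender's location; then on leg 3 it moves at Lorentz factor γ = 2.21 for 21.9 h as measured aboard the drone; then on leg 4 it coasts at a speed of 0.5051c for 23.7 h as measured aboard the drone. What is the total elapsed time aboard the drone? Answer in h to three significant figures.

τ = 76.7 h

Leg 1: γ = 2.49; τ_1 = 47.7/2.490 = 19.16 h.
Leg 2: γ = 3.18; τ_2 = 38.1/3.180 = 11.98 h.
Leg 3: 21.9 h is already measured aboard the drone.
Leg 4: 23.7 h is already measured aboard the drone.
Total: 19.16 + 11.98 + 21.90 + 23.70 h.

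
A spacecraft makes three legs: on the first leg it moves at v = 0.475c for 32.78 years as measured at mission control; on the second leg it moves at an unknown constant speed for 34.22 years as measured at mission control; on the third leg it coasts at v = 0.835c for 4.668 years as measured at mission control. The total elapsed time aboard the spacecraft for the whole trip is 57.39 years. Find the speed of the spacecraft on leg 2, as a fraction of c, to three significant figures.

β = 0.651

Leg 1: γ = 1/√(1 − 0.475²) = 1/√0.7744 = 1.136; τ_1 = 32.78/1.136 = 28.85 years.
Leg 2: speed unknown; τ_2 = 34.22/γ_2.
Leg 3: γ = 1/√(1 − 0.835²) = 1/√0.3028 = 1.817; τ_3 = 4.668/1.817 = 2.569 years.
Total proper time: 28.85 + τ_2 + 2.569 = 57.39, so τ_2 = 57.39 − 31.41 = 25.98 years.
γ_2 = 34.22/25.98 = 1.317; β = √(1 − 1/γ²) = √0.4238.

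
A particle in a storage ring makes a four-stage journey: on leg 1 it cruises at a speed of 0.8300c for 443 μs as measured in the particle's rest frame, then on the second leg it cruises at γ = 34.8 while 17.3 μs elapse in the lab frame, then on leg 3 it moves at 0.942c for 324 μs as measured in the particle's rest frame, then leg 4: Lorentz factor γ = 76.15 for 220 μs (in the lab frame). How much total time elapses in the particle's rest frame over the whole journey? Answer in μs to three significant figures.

Leg 1: 443 μs is already measured in the particle's rest frame.
Leg 2: γ = 34.8; τ_2 = 17.3/34.80 = 0.4971 μs.
Leg 3: 324 μs is already measured in the particle's rest frame.
Leg 4: γ = 76.15; τ_4 = 220/76.15 = 2.889 μs.
Total: 443.0 + 0.4971 + 324.0 + 2.889 μs.

τ = 770 μs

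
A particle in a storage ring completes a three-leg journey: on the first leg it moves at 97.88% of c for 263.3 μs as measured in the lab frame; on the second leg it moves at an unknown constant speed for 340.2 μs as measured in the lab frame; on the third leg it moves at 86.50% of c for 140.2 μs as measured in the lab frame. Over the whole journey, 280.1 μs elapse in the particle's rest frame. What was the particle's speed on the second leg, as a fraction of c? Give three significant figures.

Leg 1: β = 0.9788; γ = 1/√(1 − 0.9788²) = 1/√0.04195 = 4.882; τ_1 = 263.3/4.882 = 53.93 μs.
Leg 2: speed unknown; τ_2 = 340.2/γ_2.
Leg 3: β = 0.8650; γ = 1/√(1 − 0.8650²) = 1/√0.2518 = 1.993; τ_3 = 140.2/1.993 = 70.35 μs.
Total proper time: 53.93 + τ_2 + 70.35 = 280.1, so τ_2 = 280.1 − 124.3 = 155.8 μs.
γ_2 = 340.2/155.8 = 2.183; β = √(1 − 1/γ²) = √0.7902.

β = 0.889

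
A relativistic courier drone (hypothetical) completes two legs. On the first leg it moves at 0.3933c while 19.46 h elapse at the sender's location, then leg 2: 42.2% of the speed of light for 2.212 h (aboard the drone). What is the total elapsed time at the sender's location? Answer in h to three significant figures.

Leg 1: 19.46 h is already measured at the sender's location.
Leg 2: β = 0.422; γ = 1/√(1 − 0.422²) = 1/√0.8219 = 1.103; Δt_2 = 1.103 × 2.212 = 2.440 h.
Total: 19.46 + 2.440 h.

Δt = 21.9 h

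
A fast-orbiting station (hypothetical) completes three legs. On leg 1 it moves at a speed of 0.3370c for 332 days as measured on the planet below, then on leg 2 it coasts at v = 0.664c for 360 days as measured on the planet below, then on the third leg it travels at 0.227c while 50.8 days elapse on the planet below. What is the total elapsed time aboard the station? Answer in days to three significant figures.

τ = 631 days

Leg 1: γ = 1/√(1 − 0.3370²) = 1/√0.8864 = 1.062; τ_1 = 332/1.062 = 312.6 days.
Leg 2: γ = 1/√(1 − 0.664²) = 1/√0.5591 = 1.337; τ_2 = 360/1.337 = 269.2 days.
Leg 3: γ = 1/√(1 − 0.227²) = 1/√0.9485 = 1.027; τ_3 = 50.8/1.027 = 49.47 days.
Total: 312.6 + 269.2 + 49.47 days.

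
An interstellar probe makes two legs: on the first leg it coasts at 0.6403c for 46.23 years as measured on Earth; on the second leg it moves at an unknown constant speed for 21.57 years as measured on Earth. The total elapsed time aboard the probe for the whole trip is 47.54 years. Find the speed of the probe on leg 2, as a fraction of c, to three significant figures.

Leg 1: γ = 1/√(1 − 0.6403²) = 1/√0.5900 = 1.302; τ_1 = 46.23/1.302 = 35.51 years.
Leg 2: speed unknown; τ_2 = 21.57/γ_2.
Total proper time: 35.51 + τ_2 = 47.54, so τ_2 = 47.54 − 35.51 = 12.03 years.
γ_2 = 21.57/12.03 = 1.793; β = √(1 − 1/γ²) = √0.6890.

β = 0.830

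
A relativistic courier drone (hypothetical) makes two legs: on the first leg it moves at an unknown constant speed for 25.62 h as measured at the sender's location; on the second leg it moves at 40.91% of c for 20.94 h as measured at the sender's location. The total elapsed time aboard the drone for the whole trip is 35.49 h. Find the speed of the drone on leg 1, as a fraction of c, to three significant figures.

Leg 1: speed unknown; τ_1 = 25.62/γ_1.
Leg 2: β = 0.4091; γ = 1/√(1 − 0.4091²) = 1/√0.8326 = 1.096; τ_2 = 20.94/1.096 = 19.11 h.
Total proper time: τ_1 + 19.11 = 35.49, so τ_1 = 35.49 − 19.11 = 16.38 h.
γ_1 = 25.62/16.38 = 1.564; β = √(1 − 1/γ²) = √0.5911.

β = 0.769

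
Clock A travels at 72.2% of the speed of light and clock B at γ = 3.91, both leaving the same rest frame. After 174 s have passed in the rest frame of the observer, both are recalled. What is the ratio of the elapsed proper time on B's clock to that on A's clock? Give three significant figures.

τ_B/τ_A = 0.370

A: β = 0.722; γ = 1/√(1 − 0.722²) = 1/√0.4787 = 1.445. B: γ = 3.91.
τ_A/τ_B = γ_B/γ_A = 3.910/1.445 = 2.705, so τ_B/τ_A = 0.3696.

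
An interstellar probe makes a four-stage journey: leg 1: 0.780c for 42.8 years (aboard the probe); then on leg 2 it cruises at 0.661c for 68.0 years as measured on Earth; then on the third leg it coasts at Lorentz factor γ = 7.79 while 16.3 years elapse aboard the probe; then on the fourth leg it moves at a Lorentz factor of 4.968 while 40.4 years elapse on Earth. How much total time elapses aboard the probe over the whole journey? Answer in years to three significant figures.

τ = 118 years

Leg 1: 42.8 years is already measured aboard the probe.
Leg 2: γ = 1/√(1 − 0.661²) = 1/√0.5631 = 1.333; τ_2 = 68.0/1.333 = 51.03 years.
Leg 3: 16.3 years is already measured aboard the probe.
Leg 4: γ = 4.968; τ_4 = 40.4/4.968 = 8.132 years.
Total: 42.80 + 51.03 + 16.30 + 8.132 years.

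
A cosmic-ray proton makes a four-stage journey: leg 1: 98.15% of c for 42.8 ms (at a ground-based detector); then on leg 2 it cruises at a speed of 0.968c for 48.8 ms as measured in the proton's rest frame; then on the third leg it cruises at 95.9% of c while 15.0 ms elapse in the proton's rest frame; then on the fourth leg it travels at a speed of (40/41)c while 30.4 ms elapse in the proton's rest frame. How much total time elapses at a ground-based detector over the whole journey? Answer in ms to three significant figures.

Δt = 429 ms

Leg 1: 42.8 ms is already measured at a ground-based detector.
Leg 2: γ = 1/√(1 − 0.968²) = 1/√0.06298 = 3.985; Δt_2 = 3.985 × 48.8 = 194.5 ms.
Leg 3: β = 0.959; γ = 1/√(1 − 0.959²) = 1/√0.08032 = 3.529; Δt_3 = 3.529 × 15.0 = 52.93 ms.
Leg 4: γ = 1/√(1 − (40/41)²) = 41/9 ≈ 4.556; Δt_4 = 4.556 × 30.4 = 138.5 ms.
Total: 42.80 + 194.5 + 52.93 + 138.5 ms.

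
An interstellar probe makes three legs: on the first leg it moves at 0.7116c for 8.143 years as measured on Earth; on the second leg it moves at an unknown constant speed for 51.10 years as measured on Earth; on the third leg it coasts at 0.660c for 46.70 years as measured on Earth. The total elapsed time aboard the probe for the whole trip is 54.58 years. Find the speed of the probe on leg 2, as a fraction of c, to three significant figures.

Leg 1: γ = 1/√(1 − 0.7116²) = 1/√0.4936 = 1.423; τ_1 = 8.143/1.423 = 5.721 years.
Leg 2: speed unknown; τ_2 = 51.10/γ_2.
Leg 3: γ = 1/√(1 − 0.660²) = 1/√0.5644 = 1.331; τ_3 = 46.70/1.331 = 35.08 years.
Total proper time: 5.721 + τ_2 + 35.08 = 54.58, so τ_2 = 54.58 − 40.81 = 13.77 years.
γ_2 = 51.10/13.77 = 3.710; β = √(1 − 1/γ²) = √0.9273.

β = 0.963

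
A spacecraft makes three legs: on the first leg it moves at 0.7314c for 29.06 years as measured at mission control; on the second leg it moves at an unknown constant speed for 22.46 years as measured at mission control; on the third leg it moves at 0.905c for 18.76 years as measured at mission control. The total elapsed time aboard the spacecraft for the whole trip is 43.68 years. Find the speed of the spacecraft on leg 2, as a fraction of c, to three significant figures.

β = 0.707

Leg 1: γ = 1/√(1 − 0.7314²) = 1/√0.4651 = 1.466; τ_1 = 29.06/1.466 = 19.82 years.
Leg 2: speed unknown; τ_2 = 22.46/γ_2.
Leg 3: γ = 1/√(1 − 0.905²) = 1/√0.1810 = 2.351; τ_3 = 18.76/2.351 = 7.981 years.
Total proper time: 19.82 + τ_2 + 7.981 = 43.68, so τ_2 = 43.68 − 27.80 = 15.88 years.
γ_2 = 22.46/15.88 = 1.414; β = √(1 − 1/γ²) = √0.5000.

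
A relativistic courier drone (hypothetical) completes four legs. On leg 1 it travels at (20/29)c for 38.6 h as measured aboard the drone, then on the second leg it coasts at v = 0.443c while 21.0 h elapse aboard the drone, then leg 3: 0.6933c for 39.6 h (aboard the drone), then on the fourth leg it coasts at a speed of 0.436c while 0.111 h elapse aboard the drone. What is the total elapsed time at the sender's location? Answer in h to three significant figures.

Leg 1: γ = 1/√(1 − (20/29)²) = 29/21 ≈ 1.381; Δt_1 = 1.381 × 38.6 = 53.30 h.
Leg 2: γ = 1/√(1 − 0.443²) = 1/√0.8038 = 1.115; Δt_2 = 1.115 × 21.0 = 23.42 h.
Leg 3: γ = 1/√(1 − 0.6933²) = 1/√0.5193 = 1.388; Δt_3 = 1.388 × 39.6 = 54.95 h.
Leg 4: γ = 1/√(1 − 0.436²) = 1/√0.8099 = 1.111; Δt_4 = 1.111 × 0.111 = 0.1233 h.
Total: 53.30 + 23.42 + 54.95 + 0.1233 h.

Δt = 132 h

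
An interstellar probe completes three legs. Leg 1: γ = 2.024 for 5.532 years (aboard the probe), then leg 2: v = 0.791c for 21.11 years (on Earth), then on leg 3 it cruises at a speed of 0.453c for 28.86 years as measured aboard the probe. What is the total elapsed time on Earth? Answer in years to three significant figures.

Δt = 64.7 years

Leg 1: γ = 2.024; Δt_1 = 2.024 × 5.532 = 11.20 years.
Leg 2: 21.11 years is already measured on Earth.
Leg 3: γ = 1/√(1 − 0.453²) = 1/√0.7948 = 1.122; Δt_3 = 1.122 × 28.86 = 32.37 years.
Total: 11.20 + 21.11 + 32.37 years.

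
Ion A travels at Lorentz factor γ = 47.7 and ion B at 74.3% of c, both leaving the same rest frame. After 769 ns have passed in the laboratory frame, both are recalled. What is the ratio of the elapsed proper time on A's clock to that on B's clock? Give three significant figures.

A: γ = 47.7. B: β = 0.743; γ = 1/√(1 − 0.743²) = 1/√0.4480 = 1.494.
τ_A/τ_B = γ_B/γ_A = 1.494/47.70 = 0.03132, so τ_A/τ_B = 0.03132.

τ_A/τ_B = 0.0313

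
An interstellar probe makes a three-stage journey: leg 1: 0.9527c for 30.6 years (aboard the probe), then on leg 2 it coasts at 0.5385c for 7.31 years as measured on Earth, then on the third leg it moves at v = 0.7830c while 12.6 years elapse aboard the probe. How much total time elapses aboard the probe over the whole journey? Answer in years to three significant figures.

τ = 49.4 years

Leg 1: 30.6 years is already measured aboard the probe.
Leg 2: γ = 1/√(1 − 0.5385²) = 1/√0.7100 = 1.187; τ_2 = 7.31/1.187 = 6.160 years.
Leg 3: 12.6 years is already measured aboard the probe.
Total: 30.60 + 6.160 + 12.60 years.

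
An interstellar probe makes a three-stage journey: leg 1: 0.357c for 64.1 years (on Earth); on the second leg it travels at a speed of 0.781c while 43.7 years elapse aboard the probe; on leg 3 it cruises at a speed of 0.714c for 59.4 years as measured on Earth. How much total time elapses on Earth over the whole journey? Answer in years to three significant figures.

Leg 1: 64.1 years is already measured on Earth.
Leg 2: γ = 1/√(1 − 0.781²) = 1/√0.3900 = 1.601; Δt_2 = 1.601 × 43.7 = 69.97 years.
Leg 3: 59.4 years is already measured on Earth.
Total: 64.10 + 69.97 + 59.40 years.

Δt = 193 years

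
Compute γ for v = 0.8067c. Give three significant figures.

γ = 1.69

γ = 1/√(1 − 0.8067²) = 1/√0.3492 = 1.692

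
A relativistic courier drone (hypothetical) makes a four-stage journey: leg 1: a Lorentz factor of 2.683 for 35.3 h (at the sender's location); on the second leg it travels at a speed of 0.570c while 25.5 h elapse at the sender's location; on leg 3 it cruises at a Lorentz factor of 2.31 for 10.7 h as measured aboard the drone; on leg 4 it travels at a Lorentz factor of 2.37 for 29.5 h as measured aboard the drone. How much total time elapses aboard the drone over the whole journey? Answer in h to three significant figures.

τ = 74.3 h

Leg 1: γ = 2.683; τ_1 = 35.3/2.683 = 13.16 h.
Leg 2: γ = 1/√(1 − 0.570²) = 1/√0.6751 = 1.217; τ_2 = 25.5/1.217 = 20.95 h.
Leg 3: 10.7 h is already measured aboard the drone.
Leg 4: 29.5 h is already measured aboard the drone.
Total: 13.16 + 20.95 + 10.70 + 29.50 h.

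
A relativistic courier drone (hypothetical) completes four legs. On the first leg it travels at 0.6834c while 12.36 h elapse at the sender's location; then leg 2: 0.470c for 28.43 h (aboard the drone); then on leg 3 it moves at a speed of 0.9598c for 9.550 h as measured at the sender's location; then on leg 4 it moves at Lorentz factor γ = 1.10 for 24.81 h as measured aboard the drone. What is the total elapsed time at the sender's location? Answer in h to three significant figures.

Leg 1: 12.36 h is already measured at the sender's location.
Leg 2: γ = 1/√(1 − 0.470²) = 1/√0.7791 = 1.133; Δt_2 = 1.133 × 28.43 = 32.21 h.
Leg 3: 9.550 h is already measured at the sender's location.
Leg 4: γ = 1.10; Δt_4 = 1.100 × 24.81 = 27.29 h.
Total: 12.36 + 32.21 + 9.550 + 27.29 h.

Δt = 81.4 h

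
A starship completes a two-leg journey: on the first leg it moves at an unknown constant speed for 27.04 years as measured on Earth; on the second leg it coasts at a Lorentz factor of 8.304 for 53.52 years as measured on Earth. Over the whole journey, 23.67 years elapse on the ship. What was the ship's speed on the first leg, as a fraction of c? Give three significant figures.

β = 0.771

Leg 1: speed unknown; τ_1 = 27.04/γ_1.
Leg 2: γ = 8.304; τ_2 = 53.52/8.304 = 6.445 years.
Total proper time: τ_1 + 6.445 = 23.67, so τ_1 = 23.67 − 6.445 = 17.22 years.
γ_1 = 27.04/17.22 = 1.570; β = √(1 − 1/γ²) = √0.5942.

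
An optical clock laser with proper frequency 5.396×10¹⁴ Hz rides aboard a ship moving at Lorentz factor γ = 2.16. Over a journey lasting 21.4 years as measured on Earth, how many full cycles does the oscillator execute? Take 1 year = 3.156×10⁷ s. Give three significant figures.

γ = 2.16
The oscillator's own cycle count is N = f × τ where τ is the proper time on the ship. τ = Δt/γ = 21.4/2.160 = 9.907 years = 3.127×10⁸ s.
N = 5.396×10¹⁴ × 3.127×10⁸ = 1.687×10²³.

N = 1.69×10²³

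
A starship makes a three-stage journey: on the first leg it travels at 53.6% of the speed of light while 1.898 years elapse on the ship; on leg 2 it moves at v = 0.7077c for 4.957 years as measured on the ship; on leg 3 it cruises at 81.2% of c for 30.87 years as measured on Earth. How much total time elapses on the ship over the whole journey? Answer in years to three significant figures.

Leg 1: 1.898 years is already measured on the ship.
Leg 2: 4.957 years is already measured on the ship.
Leg 3: β = 0.812; γ = 1/√(1 − 0.812²) = 1/√0.3407 = 1.713; τ_3 = 30.87/1.713 = 18.02 years.
Total: 1.898 + 4.957 + 18.02 years.

τ = 24.9 years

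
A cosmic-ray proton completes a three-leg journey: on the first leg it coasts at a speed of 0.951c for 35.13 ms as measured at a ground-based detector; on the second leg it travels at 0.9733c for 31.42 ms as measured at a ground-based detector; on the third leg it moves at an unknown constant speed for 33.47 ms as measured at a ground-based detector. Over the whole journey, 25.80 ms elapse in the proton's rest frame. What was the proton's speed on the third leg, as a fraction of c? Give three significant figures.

β = 0.973

Leg 1: γ = 1/√(1 − 0.951²) = 1/√0.09560 = 3.234; τ_1 = 35.13/3.234 = 10.86 ms.
Leg 2: γ = 1/√(1 − 0.9733²) = 1/√0.05269 = 4.357; τ_2 = 31.42/4.357 = 7.212 ms.
Leg 3: speed unknown; τ_3 = 33.47/γ_3.
Total proper time: 10.86 + 7.212 + τ_3 = 25.80, so τ_3 = 25.80 − 18.07 = 7.726 ms.
γ_3 = 33.47/7.726 = 4.332; β = √(1 − 1/γ²) = √0.9467.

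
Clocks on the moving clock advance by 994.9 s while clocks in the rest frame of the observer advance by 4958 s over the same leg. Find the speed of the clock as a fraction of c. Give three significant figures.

v = 0.980c

The proper time is measured on the moving clock (both events occur at the clock's location); Δt is measured in the rest frame of the observer. γ = Δt/τ = 4958/994.9 = 4.983.
β = √(1 − 1/γ²) = √(1 − 0.04027) = √0.9597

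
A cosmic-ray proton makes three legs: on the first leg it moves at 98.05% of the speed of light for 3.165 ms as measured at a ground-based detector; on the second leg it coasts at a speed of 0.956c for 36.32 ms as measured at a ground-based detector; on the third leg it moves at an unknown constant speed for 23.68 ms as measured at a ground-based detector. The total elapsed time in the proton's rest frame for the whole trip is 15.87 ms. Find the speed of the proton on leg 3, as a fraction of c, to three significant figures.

Leg 1: β = 0.9805; γ = 1/√(1 − 0.9805²) = 1/√0.03862 = 5.089; τ_1 = 3.165/5.089 = 0.6220 ms.
Leg 2: γ = 1/√(1 − 0.956²) = 1/√0.08606 = 3.409; τ_2 = 36.32/3.409 = 10.66 ms.
Leg 3: speed unknown; τ_3 = 23.68/γ_3.
Total proper time: 0.6220 + 10.66 + τ_3 = 15.87, so τ_3 = 15.87 − 11.28 = 4.593 ms.
γ_3 = 23.68/4.593 = 5.156; β = √(1 − 1/γ²) = √0.9624.

β = 0.981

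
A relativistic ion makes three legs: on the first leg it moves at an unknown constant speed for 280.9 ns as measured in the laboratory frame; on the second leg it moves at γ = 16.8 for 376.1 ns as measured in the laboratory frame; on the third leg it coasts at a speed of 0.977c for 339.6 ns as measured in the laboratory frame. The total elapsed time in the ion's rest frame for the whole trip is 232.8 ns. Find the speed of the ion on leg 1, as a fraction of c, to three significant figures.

β = 0.871

Leg 1: speed unknown; τ_1 = 280.9/γ_1.
Leg 2: γ = 16.8; τ_2 = 376.1/16.80 = 22.39 ns.
Leg 3: γ = 1/√(1 − 0.977²) = 1/√0.04547 = 4.690; τ_3 = 339.6/4.690 = 72.42 ns.
Total proper time: τ_1 + 22.39 + 72.42 = 232.8, so τ_1 = 232.8 − 94.80 = 138.0 ns.
γ_1 = 280.9/138.0 = 2.036; β = √(1 − 1/γ²) = √0.7587.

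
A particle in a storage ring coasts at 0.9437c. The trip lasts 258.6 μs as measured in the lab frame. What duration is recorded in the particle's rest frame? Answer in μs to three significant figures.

γ = 1/√(1 − 0.9437²) = 1/√0.1094 = 3.023
The interval measured in the lab frame is the dilated one; the clock in the particle's rest frame measures the proper time τ = Δt/γ = 258.6/3.023 μs.

τ = 85.5 μs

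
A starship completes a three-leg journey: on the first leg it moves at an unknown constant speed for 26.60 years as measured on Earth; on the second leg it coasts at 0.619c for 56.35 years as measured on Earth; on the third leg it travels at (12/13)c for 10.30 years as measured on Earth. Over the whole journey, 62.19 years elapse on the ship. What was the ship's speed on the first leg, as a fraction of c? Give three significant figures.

Leg 1: speed unknown; τ_1 = 26.60/γ_1.
Leg 2: γ = 1/√(1 − 0.619²) = 1/√0.6168 = 1.273; τ_2 = 56.35/1.273 = 44.26 years.
Leg 3: γ = 1/√(1 − (12/13)²) = 13/5 = 2.600; τ_3 = 10.30/2.600 = 3.962 years.
Total proper time: τ_1 + 44.26 + 3.962 = 62.19, so τ_1 = 62.19 − 48.22 = 13.97 years.
γ_1 = 26.60/13.97 = 1.904; β = √(1 − 1/γ²) = √0.7241.

β = 0.851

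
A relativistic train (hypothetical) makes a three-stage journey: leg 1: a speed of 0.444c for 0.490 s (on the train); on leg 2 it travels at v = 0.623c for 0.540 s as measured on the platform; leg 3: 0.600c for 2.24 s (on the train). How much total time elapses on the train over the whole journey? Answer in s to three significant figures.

τ = 3.15 s

Leg 1: 0.490 s is already measured on the train.
Leg 2: γ = 1/√(1 − 0.623²) = 1/√0.6119 = 1.278; τ_2 = 0.540/1.278 = 0.4224 s.
Leg 3: 2.24 s is already measured on the train.
Total: 0.4900 + 0.4224 + 2.240 s.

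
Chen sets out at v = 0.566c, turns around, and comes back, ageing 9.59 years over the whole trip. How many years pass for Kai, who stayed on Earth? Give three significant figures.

Δt = 11.6 years

γ = 1/√(1 − 0.566²) = 1/√0.6796 = 1.213
Earth-frame duration is the dilated interval: Δt = γτ = 1.213 × 9.59 years.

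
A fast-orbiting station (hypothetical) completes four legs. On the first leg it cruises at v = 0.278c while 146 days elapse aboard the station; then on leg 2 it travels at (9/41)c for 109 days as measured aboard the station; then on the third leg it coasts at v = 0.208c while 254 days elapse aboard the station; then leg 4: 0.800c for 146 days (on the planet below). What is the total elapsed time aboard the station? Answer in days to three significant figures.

Leg 1: 146 days is already measured aboard the station.
Leg 2: 109 days is already measured aboard the station.
Leg 3: 254 days is already measured aboard the station.
Leg 4: γ = 1/√(1 − 0.800²) = 5/3 ≈ 1.667; τ_4 = 146/1.667 = 87.60 days.
Total: 146.0 + 109.0 + 254.0 + 87.60 days.

τ = 597 days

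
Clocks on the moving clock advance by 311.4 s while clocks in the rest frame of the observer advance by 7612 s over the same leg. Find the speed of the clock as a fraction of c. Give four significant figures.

The proper time is measured on the moving clock (both events occur at the clock's location); Δt is measured in the rest frame of the observer. γ = Δt/τ = 7612/311.4 = 24.44.
β = √(1 − 1/γ²) = √(1 − 0.001674) = √0.9983

β = 0.9992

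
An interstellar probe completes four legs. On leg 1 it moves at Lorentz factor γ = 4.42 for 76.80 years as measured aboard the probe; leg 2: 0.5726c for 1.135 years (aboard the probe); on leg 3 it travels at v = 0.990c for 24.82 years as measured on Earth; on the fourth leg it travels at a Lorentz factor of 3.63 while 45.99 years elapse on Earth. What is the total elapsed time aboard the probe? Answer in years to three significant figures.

Leg 1: 76.80 years is already measured aboard the probe.
Leg 2: 1.135 years is already measured aboard the probe.
Leg 3: γ = 1/√(1 − 0.990²) = 1/√0.01990 = 7.089; τ_3 = 24.82/7.089 = 3.501 years.
Leg 4: γ = 3.63; τ_4 = 45.99/3.630 = 12.67 years.
Total: 76.80 + 1.135 + 3.501 + 12.67 years.

τ = 94.1 years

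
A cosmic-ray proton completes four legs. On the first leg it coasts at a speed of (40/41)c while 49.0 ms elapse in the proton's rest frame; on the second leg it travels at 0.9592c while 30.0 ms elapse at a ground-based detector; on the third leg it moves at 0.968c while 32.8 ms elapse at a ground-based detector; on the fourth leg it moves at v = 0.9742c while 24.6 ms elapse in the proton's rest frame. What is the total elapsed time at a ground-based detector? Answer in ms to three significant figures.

Δt = 395 ms

Leg 1: γ = 1/√(1 − (40/41)²) = 41/9 ≈ 4.556; Δt_1 = 4.556 × 49.0 = 223.2 ms.
Leg 2: 30.0 ms is already measured at a ground-based detector.
Leg 3: 32.8 ms is already measured at a ground-based detector.
Leg 4: γ = 1/√(1 − 0.9742²) = 1/√0.05093 = 4.431; Δt_4 = 4.431 × 24.6 = 109.0 ms.
Total: 223.2 + 30.00 + 32.80 + 109.0 ms.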